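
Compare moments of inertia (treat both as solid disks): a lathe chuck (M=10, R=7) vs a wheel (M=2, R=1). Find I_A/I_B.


Given: M1=10 kg, R1=7 m, M2=2 kg, R2=1 m
For a disk: I = (1/2)*M*R^2, so I_A/I_B = (M1*R1^2)/(M2*R2^2)
M1*R1^2 = 10*49 = 490
M2*R2^2 = 2*1 = 2
I_A/I_B = 490/2 = 245

245


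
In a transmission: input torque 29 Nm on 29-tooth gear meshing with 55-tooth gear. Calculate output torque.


Given: N1 = 29, N2 = 55, T1 = 29 Nm
Using T2/T1 = N2/N1
T2 = T1 * N2 / N1
T2 = 29 * 55 / 29
T2 = 1595 / 29
T2 = 55 Nm

55 Nm


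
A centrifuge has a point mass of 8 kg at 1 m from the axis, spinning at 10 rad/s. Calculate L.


Given: m = 8 kg, r = 1 m, omega = 10 rad/s
For a point mass: I = m*r^2
I = 8*1^2 = 8*1 = 8
L = I*omega = 8*10
L = 80 kg*m^2/s

80 kg*m^2/s


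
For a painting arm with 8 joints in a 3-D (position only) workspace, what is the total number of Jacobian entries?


Given: task space dimension = 3, joints = 8
Jacobian is a 3 x 8 matrix
Total entries = rows * columns
Total = 3 * 8
Total = 24

24


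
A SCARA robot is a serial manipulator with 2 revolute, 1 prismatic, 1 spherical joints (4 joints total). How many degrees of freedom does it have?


Given: serial robot with 2 revolute, 1 prismatic, 1 spherical joints
DOF contribution per joint type: revolute=1, prismatic=1, spherical=3, fixed=0
DOF = 2*1 + 1*1 + 1*3
DOF = 6

6


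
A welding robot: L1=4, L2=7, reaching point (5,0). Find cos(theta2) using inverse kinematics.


Given: L1 = 4, L2 = 7, target (x, y) = (5, 0)
Using cos(theta2) = (x^2 + y^2 - L1^2 - L2^2) / (2*L1*L2)
x^2 + y^2 = 5^2 + 0 = 25
L1^2 + L2^2 = 16 + 49 = 65
Numerator = 25 - 65 = -40
Denominator = 2*4*7 = 56
cos(theta2) = -40/56 = -5/7

-5/7


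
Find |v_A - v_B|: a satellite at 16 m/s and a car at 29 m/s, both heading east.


Given: v_A = 16 m/s east, v_B = 29 m/s east
Both move in the same direction; relative speed = |v_A - v_B|
|16 - 29| = |-13|
= 13 m/s

13 m/s


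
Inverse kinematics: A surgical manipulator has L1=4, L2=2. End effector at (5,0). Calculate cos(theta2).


Given: L1 = 4, L2 = 2, target (x, y) = (5, 0)
Using cos(theta2) = (x^2 + y^2 - L1^2 - L2^2) / (2*L1*L2)
x^2 + y^2 = 5^2 + 0 = 25
L1^2 + L2^2 = 16 + 4 = 20
Numerator = 25 - 20 = 5
Denominator = 2*4*2 = 16
cos(theta2) = 5/16 = 5/16

5/16


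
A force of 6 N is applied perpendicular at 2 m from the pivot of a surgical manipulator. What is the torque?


Given: F = 6 N, r = 2 m, angle = 90 deg (perpendicular)
Using tau = F * r * sin(90)
sin(90) = 1
tau = 6 * 2 * 1
tau = 12 Nm

12 Nm


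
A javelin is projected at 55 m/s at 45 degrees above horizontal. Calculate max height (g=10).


Given: v0 = 55 m/s, theta = 45 deg, g = 10 m/s^2
sin^2(45) = 1/2
Using H = v0^2 * sin^2(theta) / (2*g)
H = 55^2 * 1/2 / (2*10)
H = 3025 * 1/2 / 20
H = 3025/2 / 20
H = 605/8 m

605/8 m


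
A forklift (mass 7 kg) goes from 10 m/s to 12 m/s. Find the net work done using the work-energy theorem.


Given: m = 7 kg, v0 = 10 m/s, v = 12 m/s
Using W = (1/2)*m*(v^2 - v0^2)
v^2 = 12^2 = 144
v0^2 = 10^2 = 100
v^2 - v0^2 = 144 - 100 = 44
W = (1/2)*7*44 = 154 J

154 J


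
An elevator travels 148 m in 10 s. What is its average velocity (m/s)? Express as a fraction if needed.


Given: distance d = 148 m, time t = 10 s
Using v = d / t
v = 148 / 10
v = 74/5 m/s

74/5 m/s


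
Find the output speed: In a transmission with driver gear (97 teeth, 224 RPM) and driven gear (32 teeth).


Given: N1 = 97 teeth, w1 = 224 RPM, N2 = 32 teeth
Using N1*w1 = N2*w2
w2 = N1*w1 / N2
w2 = 97*224 / 32
w2 = 21728 / 32
w2 = 679 RPM

679 RPM


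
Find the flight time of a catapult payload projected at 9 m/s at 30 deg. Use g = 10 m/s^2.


Given: v0 = 9 m/s, theta = 30 deg, g = 10 m/s^2
sin(30) = 1/2
Using T = 2*v0*sin(theta) / g
T = 2*9*1/2 / 10
T = 9 / 10
T = 9/10 s

9/10 s


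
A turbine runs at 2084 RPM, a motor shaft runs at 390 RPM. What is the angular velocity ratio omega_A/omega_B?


Given: RPM_A = 2084, RPM_B = 390
omega = 2*pi*RPM/60, so omega_A/omega_B = RPM_A / RPM_B
omega_A/omega_B = 2084 / 390
omega_A/omega_B = 1042/195

1042/195


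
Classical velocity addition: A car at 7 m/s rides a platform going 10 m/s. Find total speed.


Given: object velocity = 7 m/s, platform velocity = 10 m/s (same direction)
Using classical velocity addition: v_total = v_object + v_platform
v_total = 7 + 10
v_total = 17 m/s

17 m/s


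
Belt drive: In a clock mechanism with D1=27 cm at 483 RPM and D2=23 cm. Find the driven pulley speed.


Given: D1 = 27 cm, w1 = 483 RPM, D2 = 23 cm
Using D1*w1 = D2*w2
w2 = D1*w1 / D2
w2 = 27*483 / 23
w2 = 13041 / 23
w2 = 567 RPM

567 RPM


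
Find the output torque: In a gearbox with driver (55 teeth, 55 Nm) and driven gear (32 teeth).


Given: N1 = 55, N2 = 32, T1 = 55 Nm
Using T2/T1 = N2/N1
T2 = T1 * N2 / N1
T2 = 55 * 32 / 55
T2 = 1760 / 55
T2 = 32 Nm

32 Nm


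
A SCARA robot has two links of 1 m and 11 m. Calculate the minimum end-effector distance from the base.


Given: L1 = 1 m, L2 = 11 m
For a 2-link planar arm, min reach = |L1 - L2| (second link folded back)
Min reach = |1 - 11|
Min reach = 10 m

10 m


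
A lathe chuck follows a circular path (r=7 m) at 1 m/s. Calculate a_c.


Given: v = 1 m/s, r = 7 m
Using a_c = v^2 / r
a_c = 1^2 / 7
a_c = 1 / 7
a_c = 1/7 m/s^2

1/7 m/s^2


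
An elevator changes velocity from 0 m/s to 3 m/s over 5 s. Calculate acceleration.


Given: initial velocity v0 = 0 m/s, final velocity v = 3 m/s, time t = 5 s
Using a = (v - v0) / t
a = (3 - 0) / 5
a = 3 / 5
a = 3/5 m/s^2

3/5 m/s^2


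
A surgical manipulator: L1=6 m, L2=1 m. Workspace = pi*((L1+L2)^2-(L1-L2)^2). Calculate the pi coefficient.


Given: L1 = 6, L2 = 1
(L1+L2)^2 = (7)^2 = 49
(L1-L2)^2 = (5)^2 = 25
Difference = 49 - 25 = 24
This equals 4*L1*L2 = 4*6*1 = 24
Workspace area = 24*pi

24


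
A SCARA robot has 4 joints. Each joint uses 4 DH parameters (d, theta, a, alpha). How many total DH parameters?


Given: 4 joints, 4 DH parameters per joint (d, theta, a, alpha)
Total DH parameters = number_of_joints * 4
Total = 4 * 4
Total = 16

16


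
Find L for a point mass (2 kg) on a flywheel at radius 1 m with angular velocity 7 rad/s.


Given: m = 2 kg, r = 1 m, omega = 7 rad/s
For a point mass: I = m*r^2
I = 2*1^2 = 2*1 = 2
L = I*omega = 2*7
L = 14 kg*m^2/s

14 kg*m^2/s


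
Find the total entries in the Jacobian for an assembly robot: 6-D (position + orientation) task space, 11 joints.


Given: task space dimension = 6, joints = 11
Jacobian is a 6 x 11 matrix
Total entries = rows * columns
Total = 6 * 11
Total = 66

66


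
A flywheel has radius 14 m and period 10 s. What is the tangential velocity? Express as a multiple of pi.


Given: radius r = 14 m, period T = 10 s
Using v = 2*pi*r / T
v = 2*pi*14 / 10
v = 28*pi / 10
v = 14/5*pi m/s

14/5*pi m/s


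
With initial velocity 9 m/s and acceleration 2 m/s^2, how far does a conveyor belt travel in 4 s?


Given: v0 = 9 m/s, a = 2 m/s^2, t = 4 s
Using s = v0*t + (1/2)*a*t^2
s = 9*4 + (1/2)*2*4^2
s = 36 + (1/2)*32
s = 36 + 16
s = 52

52 m


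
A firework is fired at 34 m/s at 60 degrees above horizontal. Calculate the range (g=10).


Given: v0 = 34 m/s, theta = 60 deg, g = 10 m/s^2
sin(2*60) = sin(120) = sqrt(3)/2
Using R = v0^2 * sin(2*theta) / g
R = 34^2 * (sqrt(3)/2) / 10
R = 1156 * sqrt(3) / 20
R = 289/5*sqrt(3) m

289/5*sqrt(3) m


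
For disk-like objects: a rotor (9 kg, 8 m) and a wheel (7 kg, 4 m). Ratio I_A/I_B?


Given: M1=9 kg, R1=8 m, M2=7 kg, R2=4 m
For a disk: I = (1/2)*M*R^2, so I_A/I_B = (M1*R1^2)/(M2*R2^2)
M1*R1^2 = 9*64 = 576
M2*R2^2 = 7*16 = 112
I_A/I_B = 576/112 = 36/7

36/7


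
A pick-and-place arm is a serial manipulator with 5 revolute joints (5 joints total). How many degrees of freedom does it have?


Given: serial robot with 5 revolute joints
DOF contribution per joint type: revolute=1, prismatic=1, spherical=3, fixed=0
DOF = 5*1
DOF = 5

5


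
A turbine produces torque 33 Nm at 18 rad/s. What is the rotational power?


Given: tau = 33 Nm, omega = 18 rad/s
Using P = tau * omega
P = 33 * 18
P = 594 W

594 W


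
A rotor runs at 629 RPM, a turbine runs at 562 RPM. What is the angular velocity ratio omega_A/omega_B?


Given: RPM_A = 629, RPM_B = 562
omega = 2*pi*RPM/60, so omega_A/omega_B = RPM_A / RPM_B
omega_A/omega_B = 629 / 562
omega_A/omega_B = 629/562

629/562


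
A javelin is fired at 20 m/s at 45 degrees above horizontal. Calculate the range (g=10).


Given: v0 = 20 m/s, theta = 45 deg, g = 10 m/s^2
sin(2*45) = sin(90) = 1
Using R = v0^2 * sin(2*theta) / g
R = 20^2 * 1 / 10
R = 400 / 10
R = 40 m

40 m


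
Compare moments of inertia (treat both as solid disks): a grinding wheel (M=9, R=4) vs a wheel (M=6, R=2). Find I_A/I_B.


Given: M1=9 kg, R1=4 m, M2=6 kg, R2=2 m
For a disk: I = (1/2)*M*R^2, so I_A/I_B = (M1*R1^2)/(M2*R2^2)
M1*R1^2 = 9*16 = 144
M2*R2^2 = 6*4 = 24
I_A/I_B = 144/24 = 6

6


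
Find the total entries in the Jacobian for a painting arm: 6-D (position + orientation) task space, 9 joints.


Given: task space dimension = 6, joints = 9
Jacobian is a 6 x 9 matrix
Total entries = rows * columns
Total = 6 * 9
Total = 54

54


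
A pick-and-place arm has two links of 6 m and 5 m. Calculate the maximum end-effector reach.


Given: L1 = 6 m, L2 = 5 m
For a 2-link planar arm, max reach = L1 + L2 (fully extended)
Max reach = 6 + 5
Max reach = 11 m

11 m


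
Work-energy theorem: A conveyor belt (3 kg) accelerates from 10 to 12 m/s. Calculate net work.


Given: m = 3 kg, v0 = 10 m/s, v = 12 m/s
Using W = (1/2)*m*(v^2 - v0^2)
v^2 = 12^2 = 144
v0^2 = 10^2 = 100
v^2 - v0^2 = 144 - 100 = 44
W = (1/2)*3*44 = 66 J

66 J


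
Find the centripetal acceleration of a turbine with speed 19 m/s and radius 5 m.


Given: v = 19 m/s, r = 5 m
Using a_c = v^2 / r
a_c = 19^2 / 5
a_c = 361 / 5
a_c = 361/5 m/s^2

361/5 m/s^2


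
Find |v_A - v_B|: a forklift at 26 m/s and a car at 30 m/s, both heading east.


Given: v_A = 26 m/s east, v_B = 30 m/s east
Both move in the same direction; relative speed = |v_A - v_B|
|26 - 30| = |-4|
= 4 m/s

4 m/s


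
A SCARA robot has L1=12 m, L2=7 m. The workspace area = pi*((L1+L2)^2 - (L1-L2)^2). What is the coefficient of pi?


Given: L1 = 12, L2 = 7
(L1+L2)^2 = (19)^2 = 361
(L1-L2)^2 = (5)^2 = 25
Difference = 361 - 25 = 336
This equals 4*L1*L2 = 4*12*7 = 336
Workspace area = 336*pi

336


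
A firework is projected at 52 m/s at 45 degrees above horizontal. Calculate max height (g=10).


Given: v0 = 52 m/s, theta = 45 deg, g = 10 m/s^2
sin^2(45) = 1/2
Using H = v0^2 * sin^2(theta) / (2*g)
H = 52^2 * 1/2 / (2*10)
H = 2704 * 1/2 / 20
H = 1352 / 20
H = 338/5 m

338/5 m


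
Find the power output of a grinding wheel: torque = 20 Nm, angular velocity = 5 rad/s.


Given: tau = 20 Nm, omega = 5 rad/s
Using P = tau * omega
P = 20 * 5
P = 100 W

100 W


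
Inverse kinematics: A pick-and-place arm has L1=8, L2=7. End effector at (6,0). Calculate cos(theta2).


Given: L1 = 8, L2 = 7, target (x, y) = (6, 0)
Using cos(theta2) = (x^2 + y^2 - L1^2 - L2^2) / (2*L1*L2)
x^2 + y^2 = 6^2 + 0 = 36
L1^2 + L2^2 = 64 + 49 = 113
Numerator = 36 - 113 = -77
Denominator = 2*8*7 = 112
cos(theta2) = -77/112 = -11/16

-11/16


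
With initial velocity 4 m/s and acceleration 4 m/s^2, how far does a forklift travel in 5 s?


Given: v0 = 4 m/s, a = 4 m/s^2, t = 5 s
Using s = v0*t + (1/2)*a*t^2
s = 4*5 + (1/2)*4*5^2
s = 20 + (1/2)*100
s = 20 + 50
s = 70

70 m


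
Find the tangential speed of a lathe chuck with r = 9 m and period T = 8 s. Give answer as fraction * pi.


Given: radius r = 9 m, period T = 8 s
Using v = 2*pi*r / T
v = 2*pi*9 / 8
v = 18*pi / 8
v = 9/4*pi m/s

9/4*pi m/s


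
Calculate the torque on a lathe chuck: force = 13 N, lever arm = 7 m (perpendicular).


Given: F = 13 N, r = 7 m, angle = 90 deg (perpendicular)
Using tau = F * r * sin(90)
sin(90) = 1
tau = 13 * 7 * 1
tau = 91 Nm

91 Nm


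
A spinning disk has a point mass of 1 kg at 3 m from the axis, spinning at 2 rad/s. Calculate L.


Given: m = 1 kg, r = 3 m, omega = 2 rad/s
For a point mass: I = m*r^2
I = 1*3^2 = 1*9 = 9
L = I*omega = 9*2
L = 18 kg*m^2/s

18 kg*m^2/s


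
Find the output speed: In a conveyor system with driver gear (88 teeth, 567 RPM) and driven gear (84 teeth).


Given: N1 = 88 teeth, w1 = 567 RPM, N2 = 84 teeth
Using N1*w1 = N2*w2
w2 = N1*w1 / N2
w2 = 88*567 / 84
w2 = 49896 / 84
w2 = 594 RPM

594 RPM


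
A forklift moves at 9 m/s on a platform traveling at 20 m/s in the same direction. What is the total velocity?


Given: object velocity = 9 m/s, platform velocity = 20 m/s (same direction)
Using classical velocity addition: v_total = v_object + v_platform
v_total = 9 + 20
v_total = 29 m/s

29 m/s


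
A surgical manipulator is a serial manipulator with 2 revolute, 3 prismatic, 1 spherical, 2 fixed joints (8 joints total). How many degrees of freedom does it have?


Given: serial robot with 2 revolute, 3 prismatic, 1 spherical, 2 fixed joints
DOF contribution per joint type: revolute=1, prismatic=1, spherical=3, fixed=0
DOF = 2*1 + 3*1 + 1*3 + 2*0
DOF = 8

8


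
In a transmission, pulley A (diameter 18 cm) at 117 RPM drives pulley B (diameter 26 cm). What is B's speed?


Given: D1 = 18 cm, w1 = 117 RPM, D2 = 26 cm
Using D1*w1 = D2*w2
w2 = D1*w1 / D2
w2 = 18*117 / 26
w2 = 2106 / 26
w2 = 81 RPM

81 RPM


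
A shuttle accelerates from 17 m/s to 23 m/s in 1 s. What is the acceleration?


Given: initial velocity v0 = 17 m/s, final velocity v = 23 m/s, time t = 1 s
Using a = (v - v0) / t
a = (23 - 17) / 1
a = 6 / 1
a = 6 m/s^2

6 m/s^2


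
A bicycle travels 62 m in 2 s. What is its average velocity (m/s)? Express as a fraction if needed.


Given: distance d = 62 m, time t = 2 s
Using v = d / t
v = 62 / 2
v = 31 m/s

31 m/s


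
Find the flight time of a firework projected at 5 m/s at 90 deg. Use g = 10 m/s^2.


Given: v0 = 5 m/s, theta = 90 deg, g = 10 m/s^2
sin(90) = 1
Using T = 2*v0*sin(theta) / g
T = 2*5*1 / 10
T = 10 / 10
T = 1 s

1 s


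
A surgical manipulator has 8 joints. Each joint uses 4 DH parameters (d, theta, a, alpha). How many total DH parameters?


Given: 8 joints, 4 DH parameters per joint (d, theta, a, alpha)
Total DH parameters = number_of_joints * 4
Total = 8 * 4
Total = 32

32


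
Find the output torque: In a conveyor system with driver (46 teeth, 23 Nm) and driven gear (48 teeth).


Given: N1 = 46, N2 = 48, T1 = 23 Nm
Using T2/T1 = N2/N1
T2 = T1 * N2 / N1
T2 = 23 * 48 / 46
T2 = 1104 / 46
T2 = 24 Nm

24 Nm


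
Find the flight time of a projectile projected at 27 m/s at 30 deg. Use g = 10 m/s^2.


Given: v0 = 27 m/s, theta = 30 deg, g = 10 m/s^2
sin(30) = 1/2
Using T = 2*v0*sin(theta) / g
T = 2*27*1/2 / 10
T = 27 / 10
T = 27/10 s

27/10 s


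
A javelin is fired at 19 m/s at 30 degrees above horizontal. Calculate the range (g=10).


Given: v0 = 19 m/s, theta = 30 deg, g = 10 m/s^2
sin(2*30) = sin(60) = sqrt(3)/2
Using R = v0^2 * sin(2*theta) / g
R = 19^2 * (sqrt(3)/2) / 10
R = 361 * sqrt(3) / 20
R = 361/20*sqrt(3) m

361/20*sqrt(3) m


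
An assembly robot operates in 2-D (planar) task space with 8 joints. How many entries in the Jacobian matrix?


Given: task space dimension = 2, joints = 8
Jacobian is a 2 x 8 matrix
Total entries = rows * columns
Total = 2 * 8
Total = 16

16


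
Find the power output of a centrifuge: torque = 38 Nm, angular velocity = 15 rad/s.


Given: tau = 38 Nm, omega = 15 rad/s
Using P = tau * omega
P = 38 * 15
P = 570 W

570 W


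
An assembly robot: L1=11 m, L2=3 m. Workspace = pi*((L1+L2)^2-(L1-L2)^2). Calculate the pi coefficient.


Given: L1 = 11, L2 = 3
(L1+L2)^2 = (14)^2 = 196
(L1-L2)^2 = (8)^2 = 64
Difference = 196 - 64 = 132
This equals 4*L1*L2 = 4*11*3 = 132
Workspace area = 132*pi

132


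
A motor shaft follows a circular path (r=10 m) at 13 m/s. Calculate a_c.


Given: v = 13 m/s, r = 10 m
Using a_c = v^2 / r
a_c = 13^2 / 10
a_c = 169 / 10
a_c = 169/10 m/s^2

169/10 m/s^2


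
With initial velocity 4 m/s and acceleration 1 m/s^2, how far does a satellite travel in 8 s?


Given: v0 = 4 m/s, a = 1 m/s^2, t = 8 s
Using s = v0*t + (1/2)*a*t^2
s = 4*8 + (1/2)*1*8^2
s = 32 + (1/2)*64
s = 32 + 32
s = 64

64 m


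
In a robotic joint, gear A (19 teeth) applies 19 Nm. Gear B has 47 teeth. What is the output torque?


Given: N1 = 19, N2 = 47, T1 = 19 Nm
Using T2/T1 = N2/N1
T2 = T1 * N2 / N1
T2 = 19 * 47 / 19
T2 = 893 / 19
T2 = 47 Nm

47 Nm


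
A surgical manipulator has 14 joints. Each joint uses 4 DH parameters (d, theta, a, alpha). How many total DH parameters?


Given: 14 joints, 4 DH parameters per joint (d, theta, a, alpha)
Total DH parameters = number_of_joints * 4
Total = 14 * 4
Total = 56

56


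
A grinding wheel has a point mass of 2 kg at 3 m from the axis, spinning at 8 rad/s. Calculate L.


Given: m = 2 kg, r = 3 m, omega = 8 rad/s
For a point mass: I = m*r^2
I = 2*3^2 = 2*9 = 18
L = I*omega = 18*8
L = 144 kg*m^2/s

144 kg*m^2/s


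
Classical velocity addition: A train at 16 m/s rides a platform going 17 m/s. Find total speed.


Given: object velocity = 16 m/s, platform velocity = 17 m/s (same direction)
Using classical velocity addition: v_total = v_object + v_platform
v_total = 16 + 17
v_total = 33 m/s

33 m/s


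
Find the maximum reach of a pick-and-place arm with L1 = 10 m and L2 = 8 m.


Given: L1 = 10 m, L2 = 8 m
For a 2-link planar arm, max reach = L1 + L2 (fully extended)
Max reach = 10 + 8
Max reach = 18 m

18 m


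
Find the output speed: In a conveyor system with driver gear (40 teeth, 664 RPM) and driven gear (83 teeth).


Given: N1 = 40 teeth, w1 = 664 RPM, N2 = 83 teeth
Using N1*w1 = N2*w2
w2 = N1*w1 / N2
w2 = 40*664 / 83
w2 = 26560 / 83
w2 = 320 RPM

320 RPM


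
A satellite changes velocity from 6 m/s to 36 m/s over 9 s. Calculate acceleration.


Given: initial velocity v0 = 6 m/s, final velocity v = 36 m/s, time t = 9 s
Using a = (v - v0) / t
a = (36 - 6) / 9
a = 30 / 9
a = 10/3 m/s^2

10/3 m/s^2


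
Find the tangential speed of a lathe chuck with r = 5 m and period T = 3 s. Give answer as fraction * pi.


Given: radius r = 5 m, period T = 3 s
Using v = 2*pi*r / T
v = 2*pi*5 / 3
v = 10*pi / 3
v = 10/3*pi m/s

10/3*pi m/s


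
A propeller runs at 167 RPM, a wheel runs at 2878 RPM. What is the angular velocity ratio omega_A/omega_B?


Given: RPM_A = 167, RPM_B = 2878
omega = 2*pi*RPM/60, so omega_A/omega_B = RPM_A / RPM_B
omega_A/omega_B = 167 / 2878
omega_A/omega_B = 167/2878

167/2878


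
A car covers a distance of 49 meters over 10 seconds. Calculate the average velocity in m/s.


Given: distance d = 49 m, time t = 10 s
Using v = d / t
v = 49 / 10
v = 49/10 m/s

49/10 m/s


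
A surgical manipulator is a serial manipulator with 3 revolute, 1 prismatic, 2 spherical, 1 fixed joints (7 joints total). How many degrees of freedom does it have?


Given: serial robot with 3 revolute, 1 prismatic, 2 spherical, 1 fixed joints
DOF contribution per joint type: revolute=1, prismatic=1, spherical=3, fixed=0
DOF = 3*1 + 1*1 + 2*3 + 1*0
DOF = 10

10


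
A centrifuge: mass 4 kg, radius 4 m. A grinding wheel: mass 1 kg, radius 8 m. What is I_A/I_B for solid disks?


Given: M1=4 kg, R1=4 m, M2=1 kg, R2=8 m
For a disk: I = (1/2)*M*R^2, so I_A/I_B = (M1*R1^2)/(M2*R2^2)
M1*R1^2 = 4*16 = 64
M2*R2^2 = 1*64 = 64
I_A/I_B = 64/64 = 1

1


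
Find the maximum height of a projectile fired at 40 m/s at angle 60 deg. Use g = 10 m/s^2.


Given: v0 = 40 m/s, theta = 60 deg, g = 10 m/s^2
sin^2(60) = 3/4
Using H = v0^2 * sin^2(theta) / (2*g)
H = 40^2 * 3/4 / (2*10)
H = 1600 * 3/4 / 20
H = 1200 / 20
H = 60 m

60 m


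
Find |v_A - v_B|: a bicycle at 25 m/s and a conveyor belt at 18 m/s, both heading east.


Given: v_A = 25 m/s east, v_B = 18 m/s east
Both move in the same direction; relative speed = |v_A - v_B|
|25 - 18| = |7|
= 7 m/s

7 m/s


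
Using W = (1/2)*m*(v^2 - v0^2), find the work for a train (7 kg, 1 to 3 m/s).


Given: m = 7 kg, v0 = 1 m/s, v = 3 m/s
Using W = (1/2)*m*(v^2 - v0^2)
v^2 = 3^2 = 9
v0^2 = 1^2 = 1
v^2 - v0^2 = 9 - 1 = 8
W = (1/2)*7*8 = 28 J

28 J


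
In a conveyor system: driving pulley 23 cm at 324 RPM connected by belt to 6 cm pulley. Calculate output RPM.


Given: D1 = 23 cm, w1 = 324 RPM, D2 = 6 cm
Using D1*w1 = D2*w2
w2 = D1*w1 / D2
w2 = 23*324 / 6
w2 = 7452 / 6
w2 = 1242 RPM

1242 RPM


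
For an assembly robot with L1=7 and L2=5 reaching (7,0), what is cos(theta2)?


Given: L1 = 7, L2 = 5, target (x, y) = (7, 0)
Using cos(theta2) = (x^2 + y^2 - L1^2 - L2^2) / (2*L1*L2)
x^2 + y^2 = 7^2 + 0 = 49
L1^2 + L2^2 = 49 + 25 = 74
Numerator = 49 - 74 = -25
Denominator = 2*7*5 = 70
cos(theta2) = -25/70 = -5/14

-5/14


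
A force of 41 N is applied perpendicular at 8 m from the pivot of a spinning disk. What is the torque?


Given: F = 41 N, r = 8 m, angle = 90 deg (perpendicular)
Using tau = F * r * sin(90)
sin(90) = 1
tau = 41 * 8 * 1
tau = 328 Nm

328 Nm


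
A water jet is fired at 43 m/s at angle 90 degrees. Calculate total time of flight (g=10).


Given: v0 = 43 m/s, theta = 90 deg, g = 10 m/s^2
sin(90) = 1
Using T = 2*v0*sin(theta) / g
T = 2*43*1 / 10
T = 86 / 10
T = 43/5 s

43/5 s


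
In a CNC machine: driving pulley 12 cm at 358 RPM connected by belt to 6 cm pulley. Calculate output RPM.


Given: D1 = 12 cm, w1 = 358 RPM, D2 = 6 cm
Using D1*w1 = D2*w2
w2 = D1*w1 / D2
w2 = 12*358 / 6
w2 = 4296 / 6
w2 = 716 RPM

716 RPM


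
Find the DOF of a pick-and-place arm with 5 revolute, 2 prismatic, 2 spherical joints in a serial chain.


Given: serial robot with 5 revolute, 2 prismatic, 2 spherical joints
DOF contribution per joint type: revolute=1, prismatic=1, spherical=3, fixed=0
DOF = 5*1 + 2*1 + 2*3
DOF = 13

13


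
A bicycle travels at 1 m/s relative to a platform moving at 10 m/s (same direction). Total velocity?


Given: object velocity = 1 m/s, platform velocity = 10 m/s (same direction)
Using classical velocity addition: v_total = v_object + v_platform
v_total = 1 + 10
v_total = 11 m/s

11 m/s


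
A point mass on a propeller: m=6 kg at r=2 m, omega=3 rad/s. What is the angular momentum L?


Given: m = 6 kg, r = 2 m, omega = 3 rad/s
For a point mass: I = m*r^2
I = 6*2^2 = 6*4 = 24
L = I*omega = 24*3
L = 72 kg*m^2/s

72 kg*m^2/s


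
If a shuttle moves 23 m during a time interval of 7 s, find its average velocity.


Given: distance d = 23 m, time t = 7 s
Using v = d / t
v = 23 / 7
v = 23/7 m/s

23/7 m/s


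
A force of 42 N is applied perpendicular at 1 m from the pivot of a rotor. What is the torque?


Given: F = 42 N, r = 1 m, angle = 90 deg (perpendicular)
Using tau = F * r * sin(90)
sin(90) = 1
tau = 42 * 1 * 1
tau = 42 Nm

42 Nm


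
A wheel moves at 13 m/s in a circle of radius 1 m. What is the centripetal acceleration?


Given: v = 13 m/s, r = 1 m
Using a_c = v^2 / r
a_c = 13^2 / 1
a_c = 169 / 1
a_c = 169 m/s^2

169 m/s^2


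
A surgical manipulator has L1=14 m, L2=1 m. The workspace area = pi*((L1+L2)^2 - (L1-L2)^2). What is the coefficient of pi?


Given: L1 = 14, L2 = 1
(L1+L2)^2 = (15)^2 = 225
(L1-L2)^2 = (13)^2 = 169
Difference = 225 - 169 = 56
This equals 4*L1*L2 = 4*14*1 = 56
Workspace area = 56*pi

56


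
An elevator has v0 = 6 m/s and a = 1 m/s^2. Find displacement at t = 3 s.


Given: v0 = 6 m/s, a = 1 m/s^2, t = 3 s
Using s = v0*t + (1/2)*a*t^2
s = 6*3 + (1/2)*1*3^2
s = 18 + (1/2)*9
s = 18 + 9/2
s = 45/2

45/2 m


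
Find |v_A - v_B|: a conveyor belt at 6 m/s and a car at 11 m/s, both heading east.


Given: v_A = 6 m/s east, v_B = 11 m/s east
Both move in the same direction; relative speed = |v_A - v_B|
|6 - 11| = |-5|
= 5 m/s

5 m/s


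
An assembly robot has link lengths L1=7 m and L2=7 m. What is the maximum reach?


Given: L1 = 7 m, L2 = 7 m
For a 2-link planar arm, max reach = L1 + L2 (fully extended)
Max reach = 7 + 7
Max reach = 14 m

14 m


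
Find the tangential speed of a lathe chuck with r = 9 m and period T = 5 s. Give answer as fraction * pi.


Given: radius r = 9 m, period T = 5 s
Using v = 2*pi*r / T
v = 2*pi*9 / 5
v = 18*pi / 5
v = 18/5*pi m/s

18/5*pi m/s


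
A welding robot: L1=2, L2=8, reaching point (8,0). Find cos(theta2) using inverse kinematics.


Given: L1 = 2, L2 = 8, target (x, y) = (8, 0)
Using cos(theta2) = (x^2 + y^2 - L1^2 - L2^2) / (2*L1*L2)
x^2 + y^2 = 8^2 + 0 = 64
L1^2 + L2^2 = 4 + 64 = 68
Numerator = 64 - 68 = -4
Denominator = 2*2*8 = 32
cos(theta2) = -4/32 = -1/8

-1/8


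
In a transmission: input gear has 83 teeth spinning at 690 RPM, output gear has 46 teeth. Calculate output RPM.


Given: N1 = 83 teeth, w1 = 690 RPM, N2 = 46 teeth
Using N1*w1 = N2*w2
w2 = N1*w1 / N2
w2 = 83*690 / 46
w2 = 57270 / 46
w2 = 1245 RPM

1245 RPM


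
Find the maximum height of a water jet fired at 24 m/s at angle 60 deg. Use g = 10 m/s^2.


Given: v0 = 24 m/s, theta = 60 deg, g = 10 m/s^2
sin^2(60) = 3/4
Using H = v0^2 * sin^2(theta) / (2*g)
H = 24^2 * 3/4 / (2*10)
H = 576 * 3/4 / 20
H = 432 / 20
H = 108/5 m

108/5 m


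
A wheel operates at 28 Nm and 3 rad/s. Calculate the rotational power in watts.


Given: tau = 28 Nm, omega = 3 rad/s
Using P = tau * omega
P = 28 * 3
P = 84 W

84 W


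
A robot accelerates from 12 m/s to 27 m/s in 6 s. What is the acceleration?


Given: initial velocity v0 = 12 m/s, final velocity v = 27 m/s, time t = 6 s
Using a = (v - v0) / t
a = (27 - 12) / 6
a = 15 / 6
a = 5/2 m/s^2

5/2 m/s^2


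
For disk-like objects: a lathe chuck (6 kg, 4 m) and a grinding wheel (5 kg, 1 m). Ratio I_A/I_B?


Given: M1=6 kg, R1=4 m, M2=5 kg, R2=1 m
For a disk: I = (1/2)*M*R^2, so I_A/I_B = (M1*R1^2)/(M2*R2^2)
M1*R1^2 = 6*16 = 96
M2*R2^2 = 5*1 = 5
I_A/I_B = 96/5 = 96/5

96/5


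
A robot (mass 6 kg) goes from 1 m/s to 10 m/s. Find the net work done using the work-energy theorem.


Given: m = 6 kg, v0 = 1 m/s, v = 10 m/s
Using W = (1/2)*m*(v^2 - v0^2)
v^2 = 10^2 = 100
v0^2 = 1^2 = 1
v^2 - v0^2 = 100 - 1 = 99
W = (1/2)*6*99 = 297 J

297 J


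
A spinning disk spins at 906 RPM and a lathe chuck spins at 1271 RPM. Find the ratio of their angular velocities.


Given: RPM_A = 906, RPM_B = 1271
omega = 2*pi*RPM/60, so omega_A/omega_B = RPM_A / RPM_B
omega_A/omega_B = 906 / 1271
omega_A/omega_B = 906/1271

906/1271


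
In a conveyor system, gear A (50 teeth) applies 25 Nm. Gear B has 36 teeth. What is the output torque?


Given: N1 = 50, N2 = 36, T1 = 25 Nm
Using T2/T1 = N2/N1
T2 = T1 * N2 / N1
T2 = 25 * 36 / 50
T2 = 900 / 50
T2 = 18 Nm

18 Nm


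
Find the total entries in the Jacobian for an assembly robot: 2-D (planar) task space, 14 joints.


Given: task space dimension = 2, joints = 14
Jacobian is a 2 x 14 matrix
Total entries = rows * columns
Total = 2 * 14
Total = 28

28


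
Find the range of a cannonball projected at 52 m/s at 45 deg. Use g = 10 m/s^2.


Given: v0 = 52 m/s, theta = 45 deg, g = 10 m/s^2
sin(2*45) = sin(90) = 1
Using R = v0^2 * sin(2*theta) / g
R = 52^2 * 1 / 10
R = 2704 / 10
R = 1352/5 m

1352/5 m


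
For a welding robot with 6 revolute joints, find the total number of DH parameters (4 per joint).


Given: 6 joints, 4 DH parameters per joint (d, theta, a, alpha)
Total DH parameters = number_of_joints * 4
Total = 6 * 4
Total = 24

24


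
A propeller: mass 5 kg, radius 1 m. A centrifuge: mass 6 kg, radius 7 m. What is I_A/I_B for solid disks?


Given: M1=5 kg, R1=1 m, M2=6 kg, R2=7 m
For a disk: I = (1/2)*M*R^2, so I_A/I_B = (M1*R1^2)/(M2*R2^2)
M1*R1^2 = 5*1 = 5
M2*R2^2 = 6*49 = 294
I_A/I_B = 5/294 = 5/294

5/294


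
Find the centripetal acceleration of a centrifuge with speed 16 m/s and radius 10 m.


Given: v = 16 m/s, r = 10 m
Using a_c = v^2 / r
a_c = 16^2 / 10
a_c = 256 / 10
a_c = 128/5 m/s^2

128/5 m/s^2


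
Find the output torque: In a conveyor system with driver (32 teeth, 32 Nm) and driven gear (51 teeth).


Given: N1 = 32, N2 = 51, T1 = 32 Nm
Using T2/T1 = N2/N1
T2 = T1 * N2 / N1
T2 = 32 * 51 / 32
T2 = 1632 / 32
T2 = 51 Nm

51 Nm


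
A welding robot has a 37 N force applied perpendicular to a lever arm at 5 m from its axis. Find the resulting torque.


Given: F = 37 N, r = 5 m, angle = 90 deg (perpendicular)
Using tau = F * r * sin(90)
sin(90) = 1
tau = 37 * 5 * 1
tau = 185 Nm

185 Nm


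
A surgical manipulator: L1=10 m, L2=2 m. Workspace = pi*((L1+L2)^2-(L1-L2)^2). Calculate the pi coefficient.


Given: L1 = 10, L2 = 2
(L1+L2)^2 = (12)^2 = 144
(L1-L2)^2 = (8)^2 = 64
Difference = 144 - 64 = 80
This equals 4*L1*L2 = 4*10*2 = 80
Workspace area = 80*pi

80


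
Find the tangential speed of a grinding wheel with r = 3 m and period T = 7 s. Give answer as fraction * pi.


Given: radius r = 3 m, period T = 7 s
Using v = 2*pi*r / T
v = 2*pi*3 / 7
v = 6*pi / 7
v = 6/7*pi m/s

6/7*pi m/s


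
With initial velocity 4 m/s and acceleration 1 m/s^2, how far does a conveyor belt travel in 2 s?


Given: v0 = 4 m/s, a = 1 m/s^2, t = 2 s
Using s = v0*t + (1/2)*a*t^2
s = 4*2 + (1/2)*1*2^2
s = 8 + (1/2)*4
s = 8 + 2
s = 10

10 m


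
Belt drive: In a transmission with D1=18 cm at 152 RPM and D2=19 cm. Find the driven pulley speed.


Given: D1 = 18 cm, w1 = 152 RPM, D2 = 19 cm
Using D1*w1 = D2*w2
w2 = D1*w1 / D2
w2 = 18*152 / 19
w2 = 2736 / 19
w2 = 144 RPM

144 RPM


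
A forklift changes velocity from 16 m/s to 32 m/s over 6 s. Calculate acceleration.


Given: initial velocity v0 = 16 m/s, final velocity v = 32 m/s, time t = 6 s
Using a = (v - v0) / t
a = (32 - 16) / 6
a = 16 / 6
a = 8/3 m/s^2

8/3 m/s^2


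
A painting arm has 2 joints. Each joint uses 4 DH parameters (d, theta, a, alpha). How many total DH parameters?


Given: 2 joints, 4 DH parameters per joint (d, theta, a, alpha)
Total DH parameters = number_of_joints * 4
Total = 2 * 4
Total = 8

8


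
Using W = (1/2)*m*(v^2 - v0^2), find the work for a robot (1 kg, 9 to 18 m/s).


Given: m = 1 kg, v0 = 9 m/s, v = 18 m/s
Using W = (1/2)*m*(v^2 - v0^2)
v^2 = 18^2 = 324
v0^2 = 9^2 = 81
v^2 - v0^2 = 324 - 81 = 243
W = (1/2)*1*243 = 243/2 J

243/2 J


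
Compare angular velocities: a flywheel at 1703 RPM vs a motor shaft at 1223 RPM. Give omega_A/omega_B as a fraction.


Given: RPM_A = 1703, RPM_B = 1223
omega = 2*pi*RPM/60, so omega_A/omega_B = RPM_A / RPM_B
omega_A/omega_B = 1703 / 1223
omega_A/omega_B = 1703/1223

1703/1223


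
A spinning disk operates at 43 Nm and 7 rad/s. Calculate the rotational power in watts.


Given: tau = 43 Nm, omega = 7 rad/s
Using P = tau * omega
P = 43 * 7
P = 301 W

301 W


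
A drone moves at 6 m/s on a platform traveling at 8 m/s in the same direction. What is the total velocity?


Given: object velocity = 6 m/s, platform velocity = 8 m/s (same direction)
Using classical velocity addition: v_total = v_object + v_platform
v_total = 6 + 8
v_total = 14 m/s

14 m/s


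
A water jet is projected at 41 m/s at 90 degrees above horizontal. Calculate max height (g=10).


Given: v0 = 41 m/s, theta = 90 deg, g = 10 m/s^2
sin^2(90) = 1
Using H = v0^2 * sin^2(theta) / (2*g)
H = 41^2 * 1 / (2*10)
H = 1681 * 1 / 20
H = 1681 / 20
H = 1681/20 m

1681/20 m


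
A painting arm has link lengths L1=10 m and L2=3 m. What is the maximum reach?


Given: L1 = 10 m, L2 = 3 m
For a 2-link planar arm, max reach = L1 + L2 (fully extended)
Max reach = 10 + 3
Max reach = 13 m

13 m


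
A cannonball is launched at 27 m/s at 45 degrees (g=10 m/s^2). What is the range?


Given: v0 = 27 m/s, theta = 45 deg, g = 10 m/s^2
sin(2*45) = sin(90) = 1
Using R = v0^2 * sin(2*theta) / g
R = 27^2 * 1 / 10
R = 729 / 10
R = 729/10 m

729/10 m


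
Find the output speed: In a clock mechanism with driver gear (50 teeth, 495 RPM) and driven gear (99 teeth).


Given: N1 = 50 teeth, w1 = 495 RPM, N2 = 99 teeth
Using N1*w1 = N2*w2
w2 = N1*w1 / N2
w2 = 50*495 / 99
w2 = 24750 / 99
w2 = 250 RPM

250 RPM


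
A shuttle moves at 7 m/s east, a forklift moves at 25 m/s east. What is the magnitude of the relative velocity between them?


Given: v_A = 7 m/s east, v_B = 25 m/s east
Both move in the same direction; relative speed = |v_A - v_B|
|7 - 25| = |-18|
= 18 m/s

18 m/s


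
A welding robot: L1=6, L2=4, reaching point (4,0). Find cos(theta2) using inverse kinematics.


Given: L1 = 6, L2 = 4, target (x, y) = (4, 0)
Using cos(theta2) = (x^2 + y^2 - L1^2 - L2^2) / (2*L1*L2)
x^2 + y^2 = 4^2 + 0 = 16
L1^2 + L2^2 = 36 + 16 = 52
Numerator = 16 - 52 = -36
Denominator = 2*6*4 = 48
cos(theta2) = -36/48 = -3/4

-3/4


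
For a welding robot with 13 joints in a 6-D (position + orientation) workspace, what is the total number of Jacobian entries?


Given: task space dimension = 6, joints = 13
Jacobian is a 6 x 13 matrix
Total entries = rows * columns
Total = 6 * 13
Total = 78

78


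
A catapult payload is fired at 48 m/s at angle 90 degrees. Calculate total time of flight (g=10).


Given: v0 = 48 m/s, theta = 90 deg, g = 10 m/s^2
sin(90) = 1
Using T = 2*v0*sin(theta) / g
T = 2*48*1 / 10
T = 96 / 10
T = 48/5 s

48/5 s


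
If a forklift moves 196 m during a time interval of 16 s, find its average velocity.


Given: distance d = 196 m, time t = 16 s
Using v = d / t
v = 196 / 16
v = 49/4 m/s

49/4 m/s


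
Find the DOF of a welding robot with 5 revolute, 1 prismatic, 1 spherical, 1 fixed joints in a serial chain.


Given: serial robot with 5 revolute, 1 prismatic, 1 spherical, 1 fixed joints
DOF contribution per joint type: revolute=1, prismatic=1, spherical=3, fixed=0
DOF = 5*1 + 1*1 + 1*3 + 1*0
DOF = 9

9


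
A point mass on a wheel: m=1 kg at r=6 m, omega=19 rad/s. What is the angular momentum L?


Given: m = 1 kg, r = 6 m, omega = 19 rad/s
For a point mass: I = m*r^2
I = 1*6^2 = 1*36 = 36
L = I*omega = 36*19
L = 684 kg*m^2/s

684 kg*m^2/s


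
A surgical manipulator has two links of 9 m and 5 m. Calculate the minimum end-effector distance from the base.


Given: L1 = 9 m, L2 = 5 m
For a 2-link planar arm, min reach = |L1 - L2| (second link folded back)
Min reach = |9 - 5|
Min reach = 4 m

4 m


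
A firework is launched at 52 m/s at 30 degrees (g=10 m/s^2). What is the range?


Given: v0 = 52 m/s, theta = 30 deg, g = 10 m/s^2
sin(2*30) = sin(60) = sqrt(3)/2
Using R = v0^2 * sin(2*theta) / g
R = 52^2 * (sqrt(3)/2) / 10
R = 2704 * sqrt(3) / 20
R = 676/5*sqrt(3) m

676/5*sqrt(3) m


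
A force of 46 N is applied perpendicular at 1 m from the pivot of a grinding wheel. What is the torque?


Given: F = 46 N, r = 1 m, angle = 90 deg (perpendicular)
Using tau = F * r * sin(90)
sin(90) = 1
tau = 46 * 1 * 1
tau = 46 Nm

46 Nm


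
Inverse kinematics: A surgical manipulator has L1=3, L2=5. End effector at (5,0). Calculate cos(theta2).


Given: L1 = 3, L2 = 5, target (x, y) = (5, 0)
Using cos(theta2) = (x^2 + y^2 - L1^2 - L2^2) / (2*L1*L2)
x^2 + y^2 = 5^2 + 0 = 25
L1^2 + L2^2 = 9 + 25 = 34
Numerator = 25 - 34 = -9
Denominator = 2*3*5 = 30
cos(theta2) = -9/30 = -3/10

-3/10


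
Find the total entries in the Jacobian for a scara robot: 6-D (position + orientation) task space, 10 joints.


Given: task space dimension = 6, joints = 10
Jacobian is a 6 x 10 matrix
Total entries = rows * columns
Total = 6 * 10
Total = 60

60


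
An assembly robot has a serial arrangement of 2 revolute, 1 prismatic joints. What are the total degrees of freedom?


Given: serial robot with 2 revolute, 1 prismatic joints
DOF contribution per joint type: revolute=1, prismatic=1, spherical=3, fixed=0
DOF = 2*1 + 1*1
DOF = 3

3


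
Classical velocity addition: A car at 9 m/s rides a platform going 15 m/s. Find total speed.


Given: object velocity = 9 m/s, platform velocity = 15 m/s (same direction)
Using classical velocity addition: v_total = v_object + v_platform
v_total = 9 + 15
v_total = 24 m/s

24 m/s


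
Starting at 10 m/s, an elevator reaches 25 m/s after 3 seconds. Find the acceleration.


Given: initial velocity v0 = 10 m/s, final velocity v = 25 m/s, time t = 3 s
Using a = (v - v0) / t
a = (25 - 10) / 3
a = 15 / 3
a = 5 m/s^2

5 m/s^2


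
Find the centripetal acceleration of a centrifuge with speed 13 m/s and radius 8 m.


Given: v = 13 m/s, r = 8 m
Using a_c = v^2 / r
a_c = 13^2 / 8
a_c = 169 / 8
a_c = 169/8 m/s^2

169/8 m/s^2


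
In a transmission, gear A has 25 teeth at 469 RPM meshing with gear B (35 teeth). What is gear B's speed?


Given: N1 = 25 teeth, w1 = 469 RPM, N2 = 35 teeth
Using N1*w1 = N2*w2
w2 = N1*w1 / N2
w2 = 25*469 / 35
w2 = 11725 / 35
w2 = 335 RPM

335 RPM


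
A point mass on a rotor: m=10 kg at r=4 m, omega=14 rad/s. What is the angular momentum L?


Given: m = 10 kg, r = 4 m, omega = 14 rad/s
For a point mass: I = m*r^2
I = 10*4^2 = 10*16 = 160
L = I*omega = 160*14
L = 2240 kg*m^2/s

2240 kg*m^2/s


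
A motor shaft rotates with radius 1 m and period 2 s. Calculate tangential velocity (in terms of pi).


Given: radius r = 1 m, period T = 2 s
Using v = 2*pi*r / T
v = 2*pi*1 / 2
v = 2*pi / 2
v = 1*pi m/s

1*pi m/s


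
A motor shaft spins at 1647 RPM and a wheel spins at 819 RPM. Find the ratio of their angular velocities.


Given: RPM_A = 1647, RPM_B = 819
omega = 2*pi*RPM/60, so omega_A/omega_B = RPM_A / RPM_B
omega_A/omega_B = 1647 / 819
omega_A/omega_B = 183/91

183/91


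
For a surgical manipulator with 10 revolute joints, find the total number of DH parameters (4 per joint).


Given: 10 joints, 4 DH parameters per joint (d, theta, a, alpha)
Total DH parameters = number_of_joints * 4
Total = 10 * 4
Total = 40

40


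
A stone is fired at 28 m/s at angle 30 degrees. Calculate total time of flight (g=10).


Given: v0 = 28 m/s, theta = 30 deg, g = 10 m/s^2
sin(30) = 1/2
Using T = 2*v0*sin(theta) / g
T = 2*28*1/2 / 10
T = 28 / 10
T = 14/5 s

14/5 s


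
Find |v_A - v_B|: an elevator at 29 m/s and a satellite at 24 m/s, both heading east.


Given: v_A = 29 m/s east, v_B = 24 m/s east
Both move in the same direction; relative speed = |v_A - v_B|
|29 - 24| = |5|
= 5 m/s

5 m/s


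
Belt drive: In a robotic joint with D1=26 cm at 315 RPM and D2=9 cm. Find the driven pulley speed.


Given: D1 = 26 cm, w1 = 315 RPM, D2 = 9 cm
Using D1*w1 = D2*w2
w2 = D1*w1 / D2
w2 = 26*315 / 9
w2 = 8190 / 9
w2 = 910 RPM

910 RPM


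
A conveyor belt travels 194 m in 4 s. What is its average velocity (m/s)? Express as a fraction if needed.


Given: distance d = 194 m, time t = 4 s
Using v = d / t
v = 194 / 4
v = 97/2 m/s

97/2 m/s


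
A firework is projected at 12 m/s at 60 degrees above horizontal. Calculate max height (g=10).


Given: v0 = 12 m/s, theta = 60 deg, g = 10 m/s^2
sin^2(60) = 3/4
Using H = v0^2 * sin^2(theta) / (2*g)
H = 12^2 * 3/4 / (2*10)
H = 144 * 3/4 / 20
H = 108 / 20
H = 27/5 m

27/5 m


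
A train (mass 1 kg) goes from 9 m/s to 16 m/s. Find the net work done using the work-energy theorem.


Given: m = 1 kg, v0 = 9 m/s, v = 16 m/s
Using W = (1/2)*m*(v^2 - v0^2)
v^2 = 16^2 = 256
v0^2 = 9^2 = 81
v^2 - v0^2 = 256 - 81 = 175
W = (1/2)*1*175 = 175/2 J

175/2 J


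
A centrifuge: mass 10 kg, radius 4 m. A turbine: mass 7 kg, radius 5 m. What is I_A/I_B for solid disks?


Given: M1=10 kg, R1=4 m, M2=7 kg, R2=5 m
For a disk: I = (1/2)*M*R^2, so I_A/I_B = (M1*R1^2)/(M2*R2^2)
M1*R1^2 = 10*16 = 160
M2*R2^2 = 7*25 = 175
I_A/I_B = 160/175 = 32/35

32/35


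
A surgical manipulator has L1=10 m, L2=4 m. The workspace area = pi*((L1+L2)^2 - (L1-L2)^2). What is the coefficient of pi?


Given: L1 = 10, L2 = 4
(L1+L2)^2 = (14)^2 = 196
(L1-L2)^2 = (6)^2 = 36
Difference = 196 - 36 = 160
This equals 4*L1*L2 = 4*10*4 = 160
Workspace area = 160*pi

160


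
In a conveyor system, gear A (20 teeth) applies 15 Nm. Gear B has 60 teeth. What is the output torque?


Given: N1 = 20, N2 = 60, T1 = 15 Nm
Using T2/T1 = N2/N1
T2 = T1 * N2 / N1
T2 = 15 * 60 / 20
T2 = 900 / 20
T2 = 45 Nm

45 Nm
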